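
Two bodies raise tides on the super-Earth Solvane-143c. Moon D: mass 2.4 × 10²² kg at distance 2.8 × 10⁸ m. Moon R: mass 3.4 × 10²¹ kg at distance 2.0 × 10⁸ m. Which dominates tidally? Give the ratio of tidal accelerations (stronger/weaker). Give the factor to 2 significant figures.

Moon D, by a factor of ≈ 2.6

The tide-raising term goes as M/d³ (the gradient of a 1/d² field).
Moon D: (2.4 × 10²²) / (2.8 × 10⁸)³ = 1.093 × 10⁻³
Moon R: (3.4 × 10²¹) / (2.0 × 10⁸)³ = 4.250 × 10⁻⁴
Ratio (larger/smaller) = 2.6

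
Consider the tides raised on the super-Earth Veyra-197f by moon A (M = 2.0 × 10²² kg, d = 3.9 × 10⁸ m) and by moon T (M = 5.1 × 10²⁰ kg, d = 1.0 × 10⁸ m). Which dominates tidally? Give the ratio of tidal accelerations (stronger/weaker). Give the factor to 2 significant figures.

Moon T, by a factor of ≈ 1.5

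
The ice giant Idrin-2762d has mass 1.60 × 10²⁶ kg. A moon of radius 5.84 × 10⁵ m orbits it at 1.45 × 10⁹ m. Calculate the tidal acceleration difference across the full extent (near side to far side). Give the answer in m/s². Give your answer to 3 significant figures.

Δg = 4GMr/d³
   = 4 × (6.674 × 10⁻¹¹) × (1.60 × 10²⁶) × (5.84 × 10⁵) / (1.45 × 10⁹)³
   = 8.18 × 10⁻⁶ m/s²

8.18 × 10⁻⁶ m/s²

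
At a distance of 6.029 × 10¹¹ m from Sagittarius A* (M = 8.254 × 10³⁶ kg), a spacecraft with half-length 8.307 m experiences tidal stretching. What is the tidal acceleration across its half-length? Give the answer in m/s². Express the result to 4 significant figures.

4.176 × 10⁻⁸ m/s²

Δa = 2GMr/d³
   = 2 × (6.674 × 10⁻¹¹) × (8.254 × 10³⁶) × (8.307) / (6.029 × 10¹¹)³
   = 4.176 × 10⁻⁸ m/s²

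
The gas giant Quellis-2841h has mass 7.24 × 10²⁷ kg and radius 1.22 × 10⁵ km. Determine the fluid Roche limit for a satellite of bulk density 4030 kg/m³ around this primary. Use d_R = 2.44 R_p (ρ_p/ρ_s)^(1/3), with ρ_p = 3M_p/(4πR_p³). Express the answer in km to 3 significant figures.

1.84 × 10⁵ km

ρ_p = 3M_p/(4πR_p³) = 3 × (7.24 × 10²⁷) / (4π × (1.22 × 10⁸ m)³) = 952 kg/m³
d_R = 2.44 × 1.22 × 10⁵ km × (952/4030)^(1/3)
    = 1.84 × 10⁵ km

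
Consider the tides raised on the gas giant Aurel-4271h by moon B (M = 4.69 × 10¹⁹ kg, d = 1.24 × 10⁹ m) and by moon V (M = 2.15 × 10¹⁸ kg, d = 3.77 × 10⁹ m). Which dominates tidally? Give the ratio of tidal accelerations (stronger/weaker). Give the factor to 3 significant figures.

Compare M/d³ for the two perturbers:
Moon B: (4.69 × 10¹⁹) / (1.24 × 10⁹)³ = 2.460 × 10⁻⁸
Moon V: (2.15 × 10¹⁸) / (3.77 × 10⁹)³ = 4.012 × 10⁻¹¹
Ratio (larger/smaller) = 613

Moon B, by a factor of ≈ 613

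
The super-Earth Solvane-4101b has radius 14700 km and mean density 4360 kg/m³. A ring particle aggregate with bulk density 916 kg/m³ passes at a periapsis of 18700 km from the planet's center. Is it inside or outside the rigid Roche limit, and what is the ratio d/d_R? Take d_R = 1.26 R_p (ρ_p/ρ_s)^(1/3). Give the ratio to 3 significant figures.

inside; d/d_R ≈ 0.600

d_R = 1.26 × (14700 km) × (4360/916)^(1/3) = 31160 km
d/d_R = (18700) / (31160) = 0.600
Since d/d_R < 1, the body is inside the Roche limit.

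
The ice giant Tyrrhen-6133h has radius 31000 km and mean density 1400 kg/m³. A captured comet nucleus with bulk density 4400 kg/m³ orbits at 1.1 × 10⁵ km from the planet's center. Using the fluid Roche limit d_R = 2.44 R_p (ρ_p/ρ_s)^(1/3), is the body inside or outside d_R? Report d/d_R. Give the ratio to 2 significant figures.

d_R = 2.44 × (31000 km) × (1400/4400)^(1/3) = 51640 km
d/d_R = (1.1 × 10⁵) / (51640) = 2.1
Since d/d_R > 1, the body is outside the Roche limit.

outside; d/d_R ≈ 2.1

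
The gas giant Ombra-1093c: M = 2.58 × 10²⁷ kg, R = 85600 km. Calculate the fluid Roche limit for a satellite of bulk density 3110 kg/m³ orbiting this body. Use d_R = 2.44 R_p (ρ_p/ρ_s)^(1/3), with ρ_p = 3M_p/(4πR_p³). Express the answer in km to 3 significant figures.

1.42 × 10⁵ km

ρ_p = 3M_p/(4πR_p³) = 3 × (2.58 × 10²⁷) / (4π × (8.56 × 10⁷ m)³) = 982 kg/m³
d_R = 2.44 × 85600 km × (982/3110)^(1/3)
    = 1.42 × 10⁵ km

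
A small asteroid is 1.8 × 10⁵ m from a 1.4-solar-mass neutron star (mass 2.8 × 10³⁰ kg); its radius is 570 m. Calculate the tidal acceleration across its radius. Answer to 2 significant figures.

3.7 × 10⁷ m/s²

Δg = 2GMr/d³
   = 2 × (6.674 × 10⁻¹¹) × (2.8 × 10³⁰) × (570) / (1.8 × 10⁵)³
   = 3.7 × 10⁷ m/s²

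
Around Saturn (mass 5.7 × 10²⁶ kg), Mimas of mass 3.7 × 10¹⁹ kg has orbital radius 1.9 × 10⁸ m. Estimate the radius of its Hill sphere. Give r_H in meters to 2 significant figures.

r_H ≈ a (m/3M)^(1/3)
    = (1.9 × 10⁸) × (3.7 × 10¹⁹ / (3 × 5.7 × 10²⁶))^(1/3)
    = 5.3 × 10⁵ m

5.3 × 10⁵ m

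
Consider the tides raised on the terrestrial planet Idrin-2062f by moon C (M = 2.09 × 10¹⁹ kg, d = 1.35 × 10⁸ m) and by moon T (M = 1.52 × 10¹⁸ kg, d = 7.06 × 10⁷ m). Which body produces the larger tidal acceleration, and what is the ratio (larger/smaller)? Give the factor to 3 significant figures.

Moon C, by a factor of ≈ 1.97

Compare M/d³ for the two perturbers:
Moon C: (2.09 × 10¹⁹) / (1.35 × 10⁸)³ = 8.495 × 10⁻⁶
Moon T: (1.52 × 10¹⁸) / (7.06 × 10⁷)³ = 4.319 × 10⁻⁶
Ratio (larger/smaller) = 1.97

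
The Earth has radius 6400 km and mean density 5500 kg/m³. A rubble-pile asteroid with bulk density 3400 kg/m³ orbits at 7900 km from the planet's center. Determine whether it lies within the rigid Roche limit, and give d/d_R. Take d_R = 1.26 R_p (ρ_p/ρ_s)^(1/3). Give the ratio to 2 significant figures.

inside; d/d_R ≈ 0.83

d_R = 1.26 × (6400 km) × (5500/3400)^(1/3) = 9466 km
d/d_R = (7900) / (9466) = 0.83
Since d/d_R < 1, the body is inside the Roche limit.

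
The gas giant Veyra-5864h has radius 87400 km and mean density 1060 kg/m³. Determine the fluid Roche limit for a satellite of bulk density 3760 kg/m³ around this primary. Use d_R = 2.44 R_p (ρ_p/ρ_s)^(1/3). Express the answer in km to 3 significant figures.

1.40 × 10⁵ km

d_R = 2.44 × 87400 km × (1060/3760)^(1/3)
    = 1.40 × 10⁵ km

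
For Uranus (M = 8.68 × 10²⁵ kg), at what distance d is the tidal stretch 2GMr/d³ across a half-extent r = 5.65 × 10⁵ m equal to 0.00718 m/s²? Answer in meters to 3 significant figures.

2GMr/d³ = a_tidal  ⇒  d = (2GMr / a_tidal)^(1/3)
d = (2 × 6.674×10⁻¹¹ × (8.68 × 10²⁵) × (5.65 × 10⁵) / (0.00718))^(1/3)
  = 9.70 × 10⁷ m

9.70 × 10⁷ m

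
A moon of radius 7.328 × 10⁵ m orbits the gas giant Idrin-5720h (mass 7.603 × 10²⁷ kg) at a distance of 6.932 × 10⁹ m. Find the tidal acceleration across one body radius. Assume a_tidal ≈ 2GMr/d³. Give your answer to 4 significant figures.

2.233 × 10⁻⁶ m/s²

Δg = 2GMr/d³
   = 2 × (6.674 × 10⁻¹¹) × (7.603 × 10²⁷) × (7.328 × 10⁵) / (6.932 × 10⁹)³
   = 2.233 × 10⁻⁶ m/s²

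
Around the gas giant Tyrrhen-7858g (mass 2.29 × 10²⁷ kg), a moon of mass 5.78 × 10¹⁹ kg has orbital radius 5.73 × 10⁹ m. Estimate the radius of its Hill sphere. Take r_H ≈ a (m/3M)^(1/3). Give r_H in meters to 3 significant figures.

r_H ≈ a (m/3M)^(1/3)
    = (5.73 × 10⁹) × (5.78 × 10¹⁹ / (3 × 2.29 × 10²⁷))^(1/3)
    = 1.17 × 10⁷ m

1.17 × 10⁷ m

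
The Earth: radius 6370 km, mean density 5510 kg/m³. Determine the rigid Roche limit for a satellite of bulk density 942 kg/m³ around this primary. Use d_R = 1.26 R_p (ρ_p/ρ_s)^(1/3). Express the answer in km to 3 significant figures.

d_R = 1.26 × 6370 km × (5510/942)^(1/3)
    = 14500 km

14500 km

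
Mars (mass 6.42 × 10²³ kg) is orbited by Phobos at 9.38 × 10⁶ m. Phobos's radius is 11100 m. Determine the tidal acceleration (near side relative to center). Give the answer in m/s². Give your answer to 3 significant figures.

1.15 × 10⁻³ m/s²

a_tidal = 2GMr/d³
        = 2 × (6.674 × 10⁻¹¹) × (6.42 × 10²³) × (11100) / (9.38 × 10⁶)³
        = 1.15 × 10⁻³ m/s²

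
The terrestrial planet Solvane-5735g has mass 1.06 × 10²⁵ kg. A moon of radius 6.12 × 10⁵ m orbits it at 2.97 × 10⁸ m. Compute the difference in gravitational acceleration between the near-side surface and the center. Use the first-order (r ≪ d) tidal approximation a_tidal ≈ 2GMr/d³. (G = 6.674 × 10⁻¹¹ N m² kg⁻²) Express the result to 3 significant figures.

a_tidal = 2GMr/d³
        = 2 × (6.674 × 10⁻¹¹) × (1.06 × 10²⁵) × (6.12 × 10⁵) / (2.97 × 10⁸)³
        = 3.31 × 10⁻⁵ m/s²

3.31 × 10⁻⁵ m/s²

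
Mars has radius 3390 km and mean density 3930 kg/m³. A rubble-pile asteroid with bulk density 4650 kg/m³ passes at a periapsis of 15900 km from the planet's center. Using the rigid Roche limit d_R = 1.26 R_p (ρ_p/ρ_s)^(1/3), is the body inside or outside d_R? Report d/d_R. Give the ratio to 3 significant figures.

d_R = 1.26 × (3390 km) × (3930/4650)^(1/3) = 4038 km
d/d_R = (15900) / (4038) = 3.94
Since d/d_R > 1, the body is outside the Roche limit.

outside; d/d_R ≈ 3.94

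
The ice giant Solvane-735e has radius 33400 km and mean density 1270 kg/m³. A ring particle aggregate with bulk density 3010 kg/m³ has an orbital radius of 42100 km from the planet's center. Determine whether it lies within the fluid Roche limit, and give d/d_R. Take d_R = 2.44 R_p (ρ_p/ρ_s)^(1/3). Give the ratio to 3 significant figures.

d_R = 2.44 × (33400 km) × (1270/3010)^(1/3) = 61120 km
d/d_R = (42100) / (61120) = 0.689
Since d/d_R < 1, the body is inside the Roche limit.

inside; d/d_R ≈ 0.689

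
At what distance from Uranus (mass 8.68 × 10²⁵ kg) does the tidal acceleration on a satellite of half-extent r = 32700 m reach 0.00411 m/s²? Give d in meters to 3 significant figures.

4.52 × 10⁷ m

2GMr/d³ = a_tidal  ⇒  d = (2GMr / a_tidal)^(1/3)
d = (2 × 6.674×10⁻¹¹ × (8.68 × 10²⁵) × (32700) / (0.00411))^(1/3)
  = 4.52 × 10⁷ m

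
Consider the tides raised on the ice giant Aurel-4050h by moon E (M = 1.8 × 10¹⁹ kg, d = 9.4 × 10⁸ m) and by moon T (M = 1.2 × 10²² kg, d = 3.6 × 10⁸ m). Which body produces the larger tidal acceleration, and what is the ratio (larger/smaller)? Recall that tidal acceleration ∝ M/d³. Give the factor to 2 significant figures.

Moon T, by a factor of ≈ 12000

Compare M/d³ for the two perturbers:
Moon E: (1.8 × 10¹⁹) / (9.4 × 10⁸)³ = 2.167 × 10⁻⁸
Moon T: (1.2 × 10²²) / (3.6 × 10⁸)³ = 2.572 × 10⁻⁴
Ratio (larger/smaller) = 12000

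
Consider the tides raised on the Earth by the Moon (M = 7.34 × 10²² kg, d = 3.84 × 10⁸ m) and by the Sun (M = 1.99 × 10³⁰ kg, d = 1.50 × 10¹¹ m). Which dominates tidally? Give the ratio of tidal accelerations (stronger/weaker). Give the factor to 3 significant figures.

The Moon, by a factor of ≈ 2.20

The tide-raising term goes as M/d³ (the gradient of a 1/d² field).
The Moon: (7.34 × 10²²) / (3.84 × 10⁸)³ = 1.296 × 10⁻³
The Sun: (1.99 × 10³⁰) / (1.50 × 10¹¹)³ = 5.896 × 10⁻⁴
Ratio (larger/smaller) = 2.20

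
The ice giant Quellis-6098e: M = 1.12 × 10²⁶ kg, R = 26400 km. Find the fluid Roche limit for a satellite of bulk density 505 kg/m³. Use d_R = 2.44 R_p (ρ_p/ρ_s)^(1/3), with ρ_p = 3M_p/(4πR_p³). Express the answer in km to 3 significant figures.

ρ_p = 3M_p/(4πR_p³) = 3 × (1.12 × 10²⁶) / (4π × (2.64 × 10⁷ m)³) = 1450 kg/m³
d_R = 2.44 × 26400 km × (1450/505)^(1/3)
    = 91600 km

91600 km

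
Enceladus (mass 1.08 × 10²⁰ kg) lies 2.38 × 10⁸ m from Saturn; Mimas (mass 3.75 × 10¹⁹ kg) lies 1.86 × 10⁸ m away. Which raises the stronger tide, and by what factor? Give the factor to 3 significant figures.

The tide-raising term goes as M/d³ (the gradient of a 1/d² field).
Enceladus: (1.08 × 10²⁰) / (2.38 × 10⁸)³ = 8.011 × 10⁻⁶
Mimas: (3.75 × 10¹⁹) / (1.86 × 10⁸)³ = 5.828 × 10⁻⁶
Ratio (larger/smaller) = 1.37

Enceladus, by a factor of ≈ 1.37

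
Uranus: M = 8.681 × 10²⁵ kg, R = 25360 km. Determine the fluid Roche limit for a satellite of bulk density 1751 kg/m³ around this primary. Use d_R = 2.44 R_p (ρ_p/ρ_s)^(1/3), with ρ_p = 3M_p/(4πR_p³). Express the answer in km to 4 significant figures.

55610 km

ρ_p = 3M_p/(4πR_p³) = 3 × (8.681 × 10²⁵) / (4π × (2.536 × 10⁷ m)³) = 1271 kg/m³
d_R = 2.44 × 25360 km × (1271/1751)^(1/3)
    = 55610 km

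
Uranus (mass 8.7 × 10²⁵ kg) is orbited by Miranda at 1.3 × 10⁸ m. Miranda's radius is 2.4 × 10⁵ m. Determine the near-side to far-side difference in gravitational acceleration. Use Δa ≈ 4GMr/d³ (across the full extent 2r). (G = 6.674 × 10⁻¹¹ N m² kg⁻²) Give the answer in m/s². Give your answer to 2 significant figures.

2.5 × 10⁻³ m/s²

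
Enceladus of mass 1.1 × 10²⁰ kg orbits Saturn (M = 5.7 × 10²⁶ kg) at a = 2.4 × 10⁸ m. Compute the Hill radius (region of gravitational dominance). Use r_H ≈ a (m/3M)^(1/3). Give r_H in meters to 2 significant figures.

9.6 × 10⁵ m

r_H ≈ a (m/3M)^(1/3)
    = (2.4 × 10⁸) × (1.1 × 10²⁰ / (3 × 5.7 × 10²⁶))^(1/3)
    = 9.6 × 10⁵ m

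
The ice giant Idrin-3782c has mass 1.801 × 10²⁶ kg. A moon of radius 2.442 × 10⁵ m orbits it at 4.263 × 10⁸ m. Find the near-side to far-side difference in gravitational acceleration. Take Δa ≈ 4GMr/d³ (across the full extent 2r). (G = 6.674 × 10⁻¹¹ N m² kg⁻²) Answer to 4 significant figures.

Δg = 4GMr/d³
   = 4 × (6.674 × 10⁻¹¹) × (1.801 × 10²⁶) × (2.442 × 10⁵) / (4.263 × 10⁸)³
   = 1.516 × 10⁻⁴ m/s²

1.516 × 10⁻⁴ m/s²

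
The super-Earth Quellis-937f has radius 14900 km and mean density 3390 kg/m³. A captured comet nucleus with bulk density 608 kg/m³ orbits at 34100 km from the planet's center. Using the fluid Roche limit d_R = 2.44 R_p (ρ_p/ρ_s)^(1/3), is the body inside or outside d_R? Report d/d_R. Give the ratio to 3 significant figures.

inside; d/d_R ≈ 0.529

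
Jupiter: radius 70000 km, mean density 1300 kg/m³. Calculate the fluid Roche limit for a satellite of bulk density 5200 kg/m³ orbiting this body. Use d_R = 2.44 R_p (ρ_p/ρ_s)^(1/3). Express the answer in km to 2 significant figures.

d_R = 2.44 × 70000 km × (1300/5200)^(1/3)
    = 1.1 × 10⁵ km

1.1 × 10⁵ km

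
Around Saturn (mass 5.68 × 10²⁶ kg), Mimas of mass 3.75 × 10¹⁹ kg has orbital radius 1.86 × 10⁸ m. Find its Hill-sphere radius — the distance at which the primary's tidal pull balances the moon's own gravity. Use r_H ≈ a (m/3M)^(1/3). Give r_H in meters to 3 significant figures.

5.21 × 10⁵ m

r_H ≈ a (m/3M)^(1/3)
    = (1.86 × 10⁸) × (3.75 × 10¹⁹ / (3 × 5.68 × 10²⁶))^(1/3)
    = 5.21 × 10⁵ m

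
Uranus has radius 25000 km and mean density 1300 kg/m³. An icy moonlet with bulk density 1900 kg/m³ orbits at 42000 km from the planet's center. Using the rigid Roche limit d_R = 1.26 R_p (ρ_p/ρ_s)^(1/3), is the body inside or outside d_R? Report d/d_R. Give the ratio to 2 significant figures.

outside; d/d_R ≈ 1.5

d_R = 1.26 × (25000 km) × (1300/1900)^(1/3) = 27760 km
d/d_R = (42000) / (27760) = 1.5
Since d/d_R > 1, the body is outside the Roche limit.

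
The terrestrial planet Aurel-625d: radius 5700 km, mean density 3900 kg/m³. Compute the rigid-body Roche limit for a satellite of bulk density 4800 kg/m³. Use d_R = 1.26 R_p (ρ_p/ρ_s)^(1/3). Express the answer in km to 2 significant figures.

d_R = 1.26 × 5700 km × (3900/4800)^(1/3)
    = 6700 km

6700 km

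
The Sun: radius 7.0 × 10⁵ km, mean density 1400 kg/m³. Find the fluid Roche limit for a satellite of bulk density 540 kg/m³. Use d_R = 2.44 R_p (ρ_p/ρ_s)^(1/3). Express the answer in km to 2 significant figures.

2.3 × 10⁶ km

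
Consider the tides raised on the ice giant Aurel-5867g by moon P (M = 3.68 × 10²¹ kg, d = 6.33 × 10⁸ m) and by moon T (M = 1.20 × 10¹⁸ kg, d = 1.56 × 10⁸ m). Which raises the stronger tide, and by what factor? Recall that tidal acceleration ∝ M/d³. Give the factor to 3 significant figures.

Tidal stretch scales as M/d³; compute that for each body.
Moon P: (3.68 × 10²¹) / (6.33 × 10⁸)³ = 1.451 × 10⁻⁵
Moon T: (1.20 × 10¹⁸) / (1.56 × 10⁸)³ = 3.161 × 10⁻⁷
Ratio (larger/smaller) = 45.9

Moon P, by a factor of ≈ 45.9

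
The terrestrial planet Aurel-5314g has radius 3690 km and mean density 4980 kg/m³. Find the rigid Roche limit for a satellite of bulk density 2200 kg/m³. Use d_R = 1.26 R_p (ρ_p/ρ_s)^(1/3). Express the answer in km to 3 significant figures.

d_R = 1.26 × 3690 km × (4980/2200)^(1/3)
    = 6100 km

6100 km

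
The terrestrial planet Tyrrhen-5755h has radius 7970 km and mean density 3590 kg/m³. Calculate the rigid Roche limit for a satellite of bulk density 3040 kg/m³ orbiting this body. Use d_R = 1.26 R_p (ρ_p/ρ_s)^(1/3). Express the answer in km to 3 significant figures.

10600 km

d_R = 1.26 × 7970 km × (3590/3040)^(1/3)
    = 10600 km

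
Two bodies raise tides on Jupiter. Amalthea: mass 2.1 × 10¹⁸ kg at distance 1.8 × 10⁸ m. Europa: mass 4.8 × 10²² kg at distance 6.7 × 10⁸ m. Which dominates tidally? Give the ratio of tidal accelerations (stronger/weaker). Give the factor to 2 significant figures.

The tide-raising term goes as M/d³ (the gradient of a 1/d² field).
Amalthea: (2.1 × 10¹⁸) / (1.8 × 10⁸)³ = 3.601 × 10⁻⁷
Europa: (4.8 × 10²²) / (6.7 × 10⁸)³ = 1.596 × 10⁻⁴
Ratio (larger/smaller) = 440

Europa, by a factor of ≈ 440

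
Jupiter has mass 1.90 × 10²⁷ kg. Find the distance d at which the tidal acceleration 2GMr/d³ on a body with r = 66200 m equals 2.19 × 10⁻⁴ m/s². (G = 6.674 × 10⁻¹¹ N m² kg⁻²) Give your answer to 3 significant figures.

4.25 × 10⁸ m

2GMr/d³ = a_tidal  ⇒  d = (2GMr / a_tidal)^(1/3)
d = (2 × 6.674×10⁻¹¹ × (1.90 × 10²⁷) × (66200) / (2.19 × 10⁻⁴))^(1/3)
  = 4.25 × 10⁸ m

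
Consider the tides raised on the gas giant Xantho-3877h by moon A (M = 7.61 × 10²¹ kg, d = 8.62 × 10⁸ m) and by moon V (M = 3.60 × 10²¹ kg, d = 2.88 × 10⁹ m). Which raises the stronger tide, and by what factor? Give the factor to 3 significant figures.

Tidal acceleration ∝ M/d³, so compare M/d³ for each.
Moon A: (7.61 × 10²¹) / (8.62 × 10⁸)³ = 1.188 × 10⁻⁵
Moon V: (3.60 × 10²¹) / (2.88 × 10⁹)³ = 1.507 × 10⁻⁷
Ratio (larger/smaller) = 78.8

Moon A, by a factor of ≈ 78.8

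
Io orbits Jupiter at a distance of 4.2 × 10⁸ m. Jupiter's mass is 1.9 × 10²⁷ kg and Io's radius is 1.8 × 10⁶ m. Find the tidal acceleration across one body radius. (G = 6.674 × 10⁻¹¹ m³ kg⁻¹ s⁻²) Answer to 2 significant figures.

Since r ≪ d, expand the inverse-square field across one radius to get the leading 2GMr/d³ term.
Δa = 2GMr/d³
   = 2 × (6.674 × 10⁻¹¹) × (1.9 × 10²⁷) × (1.8 × 10⁶) / (4.2 × 10⁸)³
   = 6.2 × 10⁻³ m/s²

6.2 × 10⁻³ m/s²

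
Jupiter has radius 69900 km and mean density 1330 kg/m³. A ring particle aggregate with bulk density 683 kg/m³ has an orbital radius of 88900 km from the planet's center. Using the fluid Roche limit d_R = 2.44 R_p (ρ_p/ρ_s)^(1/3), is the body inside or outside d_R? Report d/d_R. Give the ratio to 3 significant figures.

inside; d/d_R ≈ 0.417

d_R = 2.44 × (69900 km) × (1330/683)^(1/3) = 2.130 × 10⁵ km
d/d_R = (88900) / (2.130 × 10⁵) = 0.417
Since d/d_R < 1, the body is inside the Roche limit.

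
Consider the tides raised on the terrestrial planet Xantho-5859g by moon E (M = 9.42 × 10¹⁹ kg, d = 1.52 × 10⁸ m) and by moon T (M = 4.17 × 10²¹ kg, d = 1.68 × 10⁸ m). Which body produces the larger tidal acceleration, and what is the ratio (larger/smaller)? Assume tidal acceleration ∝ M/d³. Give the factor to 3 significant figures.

Tidal acceleration ∝ M/d³, so compare M/d³ for each.
Moon E: (9.42 × 10¹⁹) / (1.52 × 10⁸)³ = 2.682 × 10⁻⁵
Moon T: (4.17 × 10²¹) / (1.68 × 10⁸)³ = 8.794 × 10⁻⁴
Ratio (larger/smaller) = 32.8

Moon T, by a factor of ≈ 32.8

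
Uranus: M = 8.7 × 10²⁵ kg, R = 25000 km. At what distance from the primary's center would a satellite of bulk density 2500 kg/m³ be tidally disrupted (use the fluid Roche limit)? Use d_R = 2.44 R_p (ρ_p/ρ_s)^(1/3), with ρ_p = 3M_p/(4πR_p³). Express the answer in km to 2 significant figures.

ρ_p = 3M_p/(4πR_p³) = 3 × (8.7 × 10²⁵) / (4π × (2.5 × 10⁷ m)³) = 1300 kg/m³
d_R = 2.44 × 25000 km × (1300/2500)^(1/3)
    = 49000 km

49000 km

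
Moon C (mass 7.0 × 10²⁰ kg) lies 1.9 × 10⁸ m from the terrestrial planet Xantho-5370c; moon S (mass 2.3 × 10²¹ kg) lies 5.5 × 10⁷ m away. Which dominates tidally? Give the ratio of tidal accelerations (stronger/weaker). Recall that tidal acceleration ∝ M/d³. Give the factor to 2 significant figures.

Compare M/d³ for the two perturbers:
Moon C: (7.0 × 10²⁰) / (1.9 × 10⁸)³ = 1.021 × 10⁻⁴
Moon S: (2.3 × 10²¹) / (5.5 × 10⁷)³ = 1.382 × 10⁻²
Ratio (larger/smaller) = 140

Moon S, by a factor of ≈ 140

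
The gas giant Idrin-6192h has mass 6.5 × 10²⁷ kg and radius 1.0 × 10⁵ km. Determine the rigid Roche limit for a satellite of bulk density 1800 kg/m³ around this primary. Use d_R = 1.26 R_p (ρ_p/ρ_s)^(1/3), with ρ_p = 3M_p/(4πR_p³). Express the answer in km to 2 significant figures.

ρ_p = 3M_p/(4πR_p³) = 3 × (6.5 × 10²⁷) / (4π × (1.0 × 10⁸ m)³) = 1600 kg/m³
d_R = 1.26 × 1.0 × 10⁵ km × (1600/1800)^(1/3)
    = 1.2 × 10⁵ km

1.2 × 10⁵ km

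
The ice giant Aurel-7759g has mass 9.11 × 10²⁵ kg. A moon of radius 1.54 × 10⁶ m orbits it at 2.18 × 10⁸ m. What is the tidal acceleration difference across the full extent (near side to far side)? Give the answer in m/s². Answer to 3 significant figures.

Differencing GM/(d−r)² and GM/(d+r)² to first order in r/d gives 4GMr/d³.
Δg = 4GMr/d³
   = 4 × (6.674 × 10⁻¹¹) × (9.11 × 10²⁵) × (1.54 × 10⁶) / (2.18 × 10⁸)³
   = 3.62 × 10⁻³ m/s²

3.62 × 10⁻³ m/s²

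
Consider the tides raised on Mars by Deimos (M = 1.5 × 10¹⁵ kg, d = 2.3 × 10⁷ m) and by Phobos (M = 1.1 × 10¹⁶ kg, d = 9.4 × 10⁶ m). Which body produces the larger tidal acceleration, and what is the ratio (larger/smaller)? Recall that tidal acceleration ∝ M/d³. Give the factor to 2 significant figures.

Phobos, by a factor of ≈ 110

Tidal acceleration ∝ M/d³, so compare M/d³ for each.
Deimos: (1.5 × 10¹⁵) / (2.3 × 10⁷)³ = 1.233 × 10⁻⁷
Phobos: (1.1 × 10¹⁶) / (9.4 × 10⁶)³ = 1.324 × 10⁻⁵
Ratio (larger/smaller) = 110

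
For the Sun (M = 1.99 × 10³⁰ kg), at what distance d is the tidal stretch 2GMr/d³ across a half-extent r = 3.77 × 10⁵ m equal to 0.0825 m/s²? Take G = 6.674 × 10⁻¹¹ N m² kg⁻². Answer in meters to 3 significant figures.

2GMr/d³ = a_tidal  ⇒  d = (2GMr / a_tidal)^(1/3)
d = (2 × 6.674×10⁻¹¹ × (1.99 × 10³⁰) × (3.77 × 10⁵) / (0.0825))^(1/3)
  = 1.07 × 10⁹ m

1.07 × 10⁹ m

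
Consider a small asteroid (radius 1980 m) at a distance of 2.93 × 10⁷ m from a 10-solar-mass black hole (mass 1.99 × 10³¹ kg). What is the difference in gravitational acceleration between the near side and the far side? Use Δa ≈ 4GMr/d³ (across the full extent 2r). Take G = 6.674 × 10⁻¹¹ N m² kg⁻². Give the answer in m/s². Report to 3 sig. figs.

Δg = 4GMr/d³
   = 4 × (6.674 × 10⁻¹¹) × (1.99 × 10³¹) × (1980) / (2.93 × 10⁷)³
   = 4.18 × 10² m/s²

4.18 × 10² m/s²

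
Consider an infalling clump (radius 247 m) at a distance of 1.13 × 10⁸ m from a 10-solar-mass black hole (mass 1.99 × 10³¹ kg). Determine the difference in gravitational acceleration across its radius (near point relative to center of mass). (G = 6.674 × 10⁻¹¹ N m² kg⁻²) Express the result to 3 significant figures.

4.55 × 10⁻¹ m/s²

Δg = 2GMr/d³
   = 2 × (6.674 × 10⁻¹¹) × (1.99 × 10³¹) × (247) / (1.13 × 10⁸)³
   = 4.55 × 10⁻¹ m/s²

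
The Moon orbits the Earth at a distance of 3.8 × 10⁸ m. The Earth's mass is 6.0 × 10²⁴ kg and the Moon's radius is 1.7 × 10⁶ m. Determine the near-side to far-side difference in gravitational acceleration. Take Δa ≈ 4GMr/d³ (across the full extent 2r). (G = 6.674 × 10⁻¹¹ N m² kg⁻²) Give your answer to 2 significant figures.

Differencing GM/(d−r)² and GM/(d+r)² to first order in r/d gives 4GMr/d³.
a_tidal = 4GMr/d³
        = 4 × (6.674 × 10⁻¹¹) × (6.0 × 10²⁴) × (1.7 × 10⁶) / (3.8 × 10⁸)³
        = 5.0 × 10⁻⁵ m/s²

5.0 × 10⁻⁵ m/s²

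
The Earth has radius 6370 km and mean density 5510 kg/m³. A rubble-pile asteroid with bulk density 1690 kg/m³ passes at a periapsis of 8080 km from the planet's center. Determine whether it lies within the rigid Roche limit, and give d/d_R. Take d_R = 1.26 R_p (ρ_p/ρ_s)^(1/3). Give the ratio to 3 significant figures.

d_R = 1.26 × (6370 km) × (5510/1690)^(1/3) = 11900 km
d/d_R = (8080) / (11900) = 0.679
Since d/d_R < 1, the body is inside the Roche limit.

inside; d/d_R ≈ 0.679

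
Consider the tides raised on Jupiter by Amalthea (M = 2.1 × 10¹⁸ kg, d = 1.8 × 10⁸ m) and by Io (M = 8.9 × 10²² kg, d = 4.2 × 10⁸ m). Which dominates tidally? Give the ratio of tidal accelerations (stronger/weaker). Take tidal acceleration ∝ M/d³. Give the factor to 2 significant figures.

Compare M/d³ for the two perturbers:
Amalthea: (2.1 × 10¹⁸) / (1.8 × 10⁸)³ = 3.601 × 10⁻⁷
Io: (8.9 × 10²²) / (4.2 × 10⁸)³ = 1.201 × 10⁻³
Ratio (larger/smaller) = 3300

Io, by a factor of ≈ 3300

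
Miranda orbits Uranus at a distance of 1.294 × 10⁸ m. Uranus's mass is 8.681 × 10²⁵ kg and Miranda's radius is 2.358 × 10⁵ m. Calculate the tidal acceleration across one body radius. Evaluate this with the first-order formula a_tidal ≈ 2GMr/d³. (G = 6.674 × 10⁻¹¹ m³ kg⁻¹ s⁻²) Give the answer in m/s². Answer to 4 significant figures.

a_tidal = 2GMr/d³
        = 2 × (6.674 × 10⁻¹¹) × (8.681 × 10²⁵) × (2.358 × 10⁵) / (1.294 × 10⁸)³
        = 1.261 × 10⁻³ m/s²

1.261 × 10⁻³ m/s²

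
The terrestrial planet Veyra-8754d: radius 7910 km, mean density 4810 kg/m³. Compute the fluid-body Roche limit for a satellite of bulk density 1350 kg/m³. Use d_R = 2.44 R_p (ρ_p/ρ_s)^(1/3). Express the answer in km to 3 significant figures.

d_R = 2.44 × 7910 km × (4810/1350)^(1/3)
    = 29500 km

29500 km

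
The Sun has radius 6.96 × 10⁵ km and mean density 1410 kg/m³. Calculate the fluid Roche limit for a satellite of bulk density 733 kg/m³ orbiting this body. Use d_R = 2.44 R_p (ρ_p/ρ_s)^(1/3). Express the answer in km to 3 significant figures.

2.11 × 10⁶ km

d_R = 2.44 × 6.96 × 10⁵ km × (1410/733)^(1/3)
    = 2.11 × 10⁶ km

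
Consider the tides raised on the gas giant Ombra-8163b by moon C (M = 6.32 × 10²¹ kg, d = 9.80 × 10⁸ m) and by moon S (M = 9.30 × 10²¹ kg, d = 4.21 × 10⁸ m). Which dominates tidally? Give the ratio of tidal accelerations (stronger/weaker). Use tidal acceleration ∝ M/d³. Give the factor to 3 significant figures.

Moon S, by a factor of ≈ 18.6

Tidal acceleration ∝ M/d³, so compare M/d³ for each.
Moon C: (6.32 × 10²¹) / (9.80 × 10⁸)³ = 6.715 × 10⁻⁶
Moon S: (9.30 × 10²¹) / (4.21 × 10⁸)³ = 1.246 × 10⁻⁴
Ratio (larger/smaller) = 18.6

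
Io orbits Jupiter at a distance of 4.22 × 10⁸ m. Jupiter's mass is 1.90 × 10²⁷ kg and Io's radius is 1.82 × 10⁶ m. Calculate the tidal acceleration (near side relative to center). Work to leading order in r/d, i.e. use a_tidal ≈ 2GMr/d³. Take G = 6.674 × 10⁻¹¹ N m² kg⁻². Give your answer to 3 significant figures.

6.14 × 10⁻³ m/s²

Δa = 2GMr/d³
   = 2 × (6.674 × 10⁻¹¹) × (1.90 × 10²⁷) × (1.82 × 10⁶) / (4.22 × 10⁸)³
   = 6.14 × 10⁻³ m/s²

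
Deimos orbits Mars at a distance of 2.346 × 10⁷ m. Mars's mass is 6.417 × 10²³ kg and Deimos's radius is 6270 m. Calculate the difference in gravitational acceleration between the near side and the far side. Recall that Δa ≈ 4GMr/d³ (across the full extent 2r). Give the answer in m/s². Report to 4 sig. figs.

8.319 × 10⁻⁵ m/s²

Differencing GM/(d−r)² and GM/(d+r)² to first order in r/d gives 4GMr/d³.
a_tidal = 4GMr/d³
        = 4 × (6.674 × 10⁻¹¹) × (6.417 × 10²³) × (6270) / (2.346 × 10⁷)³
        = 8.319 × 10⁻⁵ m/s²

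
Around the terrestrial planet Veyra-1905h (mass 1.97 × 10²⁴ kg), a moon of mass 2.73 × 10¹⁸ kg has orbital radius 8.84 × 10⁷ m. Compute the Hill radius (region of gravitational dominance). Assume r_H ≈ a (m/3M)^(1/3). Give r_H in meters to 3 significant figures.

6.83 × 10⁵ m

r_H ≈ a (m/3M)^(1/3)
    = (8.84 × 10⁷) × (2.73 × 10¹⁸ / (3 × 1.97 × 10²⁴))^(1/3)
    = 6.83 × 10⁵ m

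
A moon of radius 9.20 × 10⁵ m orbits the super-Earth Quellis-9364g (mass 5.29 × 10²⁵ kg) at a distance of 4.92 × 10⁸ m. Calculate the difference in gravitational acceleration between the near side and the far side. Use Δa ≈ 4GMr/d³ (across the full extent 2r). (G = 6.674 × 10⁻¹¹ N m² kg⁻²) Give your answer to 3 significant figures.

1.09 × 10⁻⁴ m/s²

Δg = 4GMr/d³
   = 4 × (6.674 × 10⁻¹¹) × (5.29 × 10²⁵) × (9.20 × 10⁵) / (4.92 × 10⁸)³
   = 1.09 × 10⁻⁴ m/s²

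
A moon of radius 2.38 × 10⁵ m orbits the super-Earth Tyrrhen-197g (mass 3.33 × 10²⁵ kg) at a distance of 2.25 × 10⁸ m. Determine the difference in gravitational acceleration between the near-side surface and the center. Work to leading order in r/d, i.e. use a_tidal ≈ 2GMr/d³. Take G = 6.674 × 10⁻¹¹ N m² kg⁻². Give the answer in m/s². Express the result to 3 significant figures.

9.29 × 10⁻⁵ m/s²

Since r ≪ d, expand the inverse-square field across one radius to get the leading 2GMr/d³ term.
a_tidal = 2GMr/d³
        = 2 × (6.674 × 10⁻¹¹) × (3.33 × 10²⁵) × (2.38 × 10⁵) / (2.25 × 10⁸)³
        = 9.29 × 10⁻⁵ m/s²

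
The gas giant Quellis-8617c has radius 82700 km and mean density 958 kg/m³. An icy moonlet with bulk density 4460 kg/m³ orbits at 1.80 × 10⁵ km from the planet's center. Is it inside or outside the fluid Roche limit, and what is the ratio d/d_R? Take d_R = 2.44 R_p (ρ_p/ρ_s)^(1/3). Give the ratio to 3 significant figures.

outside; d/d_R ≈ 1.49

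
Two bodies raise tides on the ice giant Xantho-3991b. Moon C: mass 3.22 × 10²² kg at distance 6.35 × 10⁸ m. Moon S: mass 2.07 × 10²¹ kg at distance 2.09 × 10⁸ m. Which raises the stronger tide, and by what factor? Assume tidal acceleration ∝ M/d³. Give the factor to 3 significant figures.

Moon S, by a factor of ≈ 1.80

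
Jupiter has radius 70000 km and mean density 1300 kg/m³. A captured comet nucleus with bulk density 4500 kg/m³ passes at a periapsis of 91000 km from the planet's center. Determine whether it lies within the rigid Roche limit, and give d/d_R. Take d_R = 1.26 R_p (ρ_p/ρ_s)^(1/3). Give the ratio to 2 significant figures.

outside; d/d_R ≈ 1.6

d_R = 1.26 × (70000 km) × (1300/4500)^(1/3) = 58310 km
d/d_R = (91000) / (58310) = 1.6
Since d/d_R > 1, the body is outside the Roche limit.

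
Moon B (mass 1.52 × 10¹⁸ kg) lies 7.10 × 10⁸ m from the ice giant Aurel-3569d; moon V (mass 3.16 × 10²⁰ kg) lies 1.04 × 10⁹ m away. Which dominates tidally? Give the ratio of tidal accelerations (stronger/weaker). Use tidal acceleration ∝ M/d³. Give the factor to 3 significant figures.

Tidal acceleration ∝ M/d³, so compare M/d³ for each.
Moon B: (1.52 × 10¹⁸) / (7.10 × 10⁸)³ = 4.247 × 10⁻⁹
Moon V: (3.16 × 10²⁰) / (1.04 × 10⁹)³ = 2.809 × 10⁻⁷
Ratio (larger/smaller) = 66.1

Moon V, by a factor of ≈ 66.1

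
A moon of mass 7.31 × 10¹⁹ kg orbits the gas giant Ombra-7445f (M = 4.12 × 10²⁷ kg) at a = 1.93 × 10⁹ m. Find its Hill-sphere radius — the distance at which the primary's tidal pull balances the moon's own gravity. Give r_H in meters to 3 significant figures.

r_H ≈ a (m/3M)^(1/3)
    = (1.93 × 10⁹) × (7.31 × 10¹⁹ / (3 × 4.12 × 10²⁷))^(1/3)
    = 3.49 × 10⁶ m

3.49 × 10⁶ m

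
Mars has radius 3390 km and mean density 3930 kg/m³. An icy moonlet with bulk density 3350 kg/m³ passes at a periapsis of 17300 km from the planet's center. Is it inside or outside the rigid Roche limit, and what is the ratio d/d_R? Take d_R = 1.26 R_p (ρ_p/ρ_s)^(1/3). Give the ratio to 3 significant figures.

d_R = 1.26 × (3390 km) × (3930/3350)^(1/3) = 4505 km
d/d_R = (17300) / (4505) = 3.84
Since d/d_R > 1, the body is outside the Roche limit.

outside; d/d_R ≈ 3.84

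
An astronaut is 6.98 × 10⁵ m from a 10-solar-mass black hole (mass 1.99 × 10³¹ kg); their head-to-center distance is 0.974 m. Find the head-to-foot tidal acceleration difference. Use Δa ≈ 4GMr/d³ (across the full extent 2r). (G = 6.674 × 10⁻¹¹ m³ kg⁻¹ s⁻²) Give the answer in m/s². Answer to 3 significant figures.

Δg = 4GMr/d³
   = 4 × (6.674 × 10⁻¹¹) × (1.99 × 10³¹) × (0.974) / (6.98 × 10⁵)³
   = 1.52 × 10⁴ m/s²

1.52 × 10⁴ m/s²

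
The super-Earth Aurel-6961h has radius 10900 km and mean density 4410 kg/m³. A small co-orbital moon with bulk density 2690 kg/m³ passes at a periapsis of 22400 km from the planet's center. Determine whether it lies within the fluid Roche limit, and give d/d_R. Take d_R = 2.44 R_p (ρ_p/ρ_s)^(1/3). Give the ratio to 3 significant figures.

d_R = 2.44 × (10900 km) × (4410/2690)^(1/3) = 31360 km
d/d_R = (22400) / (31360) = 0.714
Since d/d_R < 1, the body is inside the Roche limit.

inside; d/d_R ≈ 0.714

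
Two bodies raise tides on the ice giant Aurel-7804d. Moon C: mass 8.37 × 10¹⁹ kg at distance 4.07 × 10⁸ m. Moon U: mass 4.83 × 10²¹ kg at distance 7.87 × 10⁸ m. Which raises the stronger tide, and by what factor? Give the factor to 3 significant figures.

Moon U, by a factor of ≈ 7.98

Tidal stretch scales as M/d³; compute that for each body.
Moon C: (8.37 × 10¹⁹) / (4.07 × 10⁸)³ = 1.241 × 10⁻⁶
Moon U: (4.83 × 10²¹) / (7.87 × 10⁸)³ = 9.909 × 10⁻⁶
Ratio (larger/smaller) = 7.98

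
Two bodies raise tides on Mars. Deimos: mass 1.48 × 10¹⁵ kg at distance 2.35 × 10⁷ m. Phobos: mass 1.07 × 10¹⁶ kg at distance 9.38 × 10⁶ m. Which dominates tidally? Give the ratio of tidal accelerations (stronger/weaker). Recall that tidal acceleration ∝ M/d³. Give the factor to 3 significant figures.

Tidal acceleration ∝ M/d³, so compare M/d³ for each.
Deimos: (1.48 × 10¹⁵) / (2.35 × 10⁷)³ = 1.140 × 10⁻⁷
Phobos: (1.07 × 10¹⁶) / (9.38 × 10⁶)³ = 1.297 × 10⁻⁵
Ratio (larger/smaller) = 114

Phobos, by a factor of ≈ 114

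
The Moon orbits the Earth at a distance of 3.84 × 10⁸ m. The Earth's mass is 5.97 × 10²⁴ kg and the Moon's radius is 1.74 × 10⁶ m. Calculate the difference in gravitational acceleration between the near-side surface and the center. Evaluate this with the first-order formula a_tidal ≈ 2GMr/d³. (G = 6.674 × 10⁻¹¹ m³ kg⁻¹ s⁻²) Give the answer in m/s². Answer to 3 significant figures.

2.45 × 10⁻⁵ m/s²

Δa = 2GMr/d³
   = 2 × (6.674 × 10⁻¹¹) × (5.97 × 10²⁴) × (1.74 × 10⁶) / (3.84 × 10⁸)³
   = 2.45 × 10⁻⁵ m/s²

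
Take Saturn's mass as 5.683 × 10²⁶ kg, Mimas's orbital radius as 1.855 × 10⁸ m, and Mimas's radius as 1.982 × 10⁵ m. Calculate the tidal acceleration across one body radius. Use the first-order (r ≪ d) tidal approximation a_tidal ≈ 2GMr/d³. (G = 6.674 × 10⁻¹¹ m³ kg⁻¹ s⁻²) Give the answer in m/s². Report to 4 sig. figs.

Δa = 2GMr/d³
   = 2 × (6.674 × 10⁻¹¹) × (5.683 × 10²⁶) × (1.982 × 10⁵) / (1.855 × 10⁸)³
   = 2.355 × 10⁻³ m/s²

2.355 × 10⁻³ m/s²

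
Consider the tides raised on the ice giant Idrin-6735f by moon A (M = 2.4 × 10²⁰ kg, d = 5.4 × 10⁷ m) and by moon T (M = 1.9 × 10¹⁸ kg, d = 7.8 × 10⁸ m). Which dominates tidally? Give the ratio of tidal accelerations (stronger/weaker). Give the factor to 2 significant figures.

Moon A, by a factor of ≈ 3.8 × 10⁵

The tide-raising term goes as M/d³ (the gradient of a 1/d² field).
Moon A: (2.4 × 10²⁰) / (5.4 × 10⁷)³ = 1.524 × 10⁻³
Moon T: (1.9 × 10¹⁸) / (7.8 × 10⁸)³ = 4.004 × 10⁻⁹
Ratio (larger/smaller) = 3.8 × 10⁵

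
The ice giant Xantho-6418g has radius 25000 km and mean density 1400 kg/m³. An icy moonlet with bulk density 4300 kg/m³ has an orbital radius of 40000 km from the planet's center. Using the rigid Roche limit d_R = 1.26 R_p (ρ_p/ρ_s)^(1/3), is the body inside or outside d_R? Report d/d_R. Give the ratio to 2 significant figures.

outside; d/d_R ≈ 1.8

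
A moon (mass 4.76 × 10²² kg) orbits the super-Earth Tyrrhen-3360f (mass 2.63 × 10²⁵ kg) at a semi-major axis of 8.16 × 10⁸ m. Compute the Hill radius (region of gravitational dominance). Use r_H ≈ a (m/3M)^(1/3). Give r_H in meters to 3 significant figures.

r_H ≈ a (m/3M)^(1/3)
    = (8.16 × 10⁸) × (4.76 × 10²² / (3 × 2.63 × 10²⁵))^(1/3)
    = 6.89 × 10⁷ m

6.89 × 10⁷ m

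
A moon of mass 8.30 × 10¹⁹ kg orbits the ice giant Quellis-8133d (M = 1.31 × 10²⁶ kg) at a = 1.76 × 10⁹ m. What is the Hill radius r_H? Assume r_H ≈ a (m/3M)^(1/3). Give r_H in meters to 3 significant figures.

r_H ≈ a (m/3M)^(1/3)
    = (1.76 × 10⁹) × (8.30 × 10¹⁹ / (3 × 1.31 × 10²⁶))^(1/3)
    = 1.05 × 10⁷ m

1.05 × 10⁷ m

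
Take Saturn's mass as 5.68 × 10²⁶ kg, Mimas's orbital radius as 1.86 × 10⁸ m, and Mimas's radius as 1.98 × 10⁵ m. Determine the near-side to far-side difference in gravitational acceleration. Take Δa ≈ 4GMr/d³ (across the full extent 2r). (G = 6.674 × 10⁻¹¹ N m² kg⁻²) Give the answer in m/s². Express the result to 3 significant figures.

4.67 × 10⁻³ m/s²

a_tidal = 4GMr/d³
        = 4 × (6.674 × 10⁻¹¹) × (5.68 × 10²⁶) × (1.98 × 10⁵) / (1.86 × 10⁸)³
        = 4.67 × 10⁻³ m/s²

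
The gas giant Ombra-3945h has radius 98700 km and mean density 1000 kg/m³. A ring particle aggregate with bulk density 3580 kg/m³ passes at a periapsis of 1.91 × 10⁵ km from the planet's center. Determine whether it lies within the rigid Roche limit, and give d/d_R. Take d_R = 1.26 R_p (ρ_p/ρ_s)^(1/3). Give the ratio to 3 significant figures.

outside; d/d_R ≈ 2.35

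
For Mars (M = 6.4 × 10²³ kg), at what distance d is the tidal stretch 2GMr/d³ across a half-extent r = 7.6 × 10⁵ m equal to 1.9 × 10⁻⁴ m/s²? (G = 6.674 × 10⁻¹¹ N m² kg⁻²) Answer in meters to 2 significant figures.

2GMr/d³ = a_tidal  ⇒  d = (2GMr / a_tidal)^(1/3)
d = (2 × 6.674×10⁻¹¹ × (6.4 × 10²³) × (7.6 × 10⁵) / (1.9 × 10⁻⁴))^(1/3)
  = 7.0 × 10⁷ m

7.0 × 10⁷ m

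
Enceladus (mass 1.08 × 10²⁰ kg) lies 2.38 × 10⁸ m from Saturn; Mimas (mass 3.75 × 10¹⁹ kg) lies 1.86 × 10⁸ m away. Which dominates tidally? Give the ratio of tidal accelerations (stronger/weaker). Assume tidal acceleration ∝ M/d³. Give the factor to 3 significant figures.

Compare M/d³ for the two perturbers:
Enceladus: (1.08 × 10²⁰) / (2.38 × 10⁸)³ = 8.011 × 10⁻⁶
Mimas: (3.75 × 10¹⁹) / (1.86 × 10⁸)³ = 5.828 × 10⁻⁶
Ratio (larger/smaller) = 1.37

Enceladus, by a factor of ≈ 1.37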